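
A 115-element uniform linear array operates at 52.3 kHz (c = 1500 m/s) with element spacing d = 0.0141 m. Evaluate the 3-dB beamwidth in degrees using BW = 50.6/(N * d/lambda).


0.9 deg


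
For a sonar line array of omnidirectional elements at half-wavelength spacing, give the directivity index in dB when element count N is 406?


26.09 dB


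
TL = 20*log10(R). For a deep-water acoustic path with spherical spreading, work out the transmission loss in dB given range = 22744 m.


87.14 dB


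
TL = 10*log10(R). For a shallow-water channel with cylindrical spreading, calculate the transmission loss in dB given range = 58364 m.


TL = 10*log10(58364) = 47.66

47.66 dB


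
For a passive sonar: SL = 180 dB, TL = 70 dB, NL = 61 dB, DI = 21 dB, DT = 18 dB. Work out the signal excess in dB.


SE = SL - TL - NL + DI - DT = 180 - 70 - 61 + 21 - 18 = 52

52 dB


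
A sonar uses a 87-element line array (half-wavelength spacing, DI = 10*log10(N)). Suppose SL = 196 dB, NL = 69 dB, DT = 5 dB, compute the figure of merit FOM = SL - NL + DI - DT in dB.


Step 1: DI = 10*log10(87) = 19.4 dB
Step 2: FOM = SL - NL + DI - DT = 196 - 69 + 19.4 - 5 = 141.4

141.4 dB


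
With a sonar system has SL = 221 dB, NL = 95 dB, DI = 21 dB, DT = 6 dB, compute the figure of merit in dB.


141 dB


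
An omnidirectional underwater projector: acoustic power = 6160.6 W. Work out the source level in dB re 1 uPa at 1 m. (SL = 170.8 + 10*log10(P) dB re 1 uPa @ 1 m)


208.7 dB


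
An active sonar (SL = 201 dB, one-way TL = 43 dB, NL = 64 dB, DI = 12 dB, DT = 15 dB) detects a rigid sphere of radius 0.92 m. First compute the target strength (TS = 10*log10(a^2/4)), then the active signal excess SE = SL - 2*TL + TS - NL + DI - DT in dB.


Step 1: TS = 10*log10(0.92^2/4) = -6.74 dB
Step 2: SE = SL - 2*TL + TS - NL + DI - DT = 201 - 2*43 + (-6.74) - 64 + 12 - 15 = 41.26

41.26 dB


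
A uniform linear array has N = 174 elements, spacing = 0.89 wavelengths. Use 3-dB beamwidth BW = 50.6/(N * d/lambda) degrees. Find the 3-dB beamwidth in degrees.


BW = 50.6 / (174 * 0.89) = 50.6 / 154.86 = 0.33

0.33 deg


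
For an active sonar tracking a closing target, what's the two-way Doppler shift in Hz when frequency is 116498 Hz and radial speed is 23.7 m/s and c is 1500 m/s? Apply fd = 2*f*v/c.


fd = 2*f*v/c = 2 * 116498 * 23.7 / 1500 = 3681.34

3681.34 Hz


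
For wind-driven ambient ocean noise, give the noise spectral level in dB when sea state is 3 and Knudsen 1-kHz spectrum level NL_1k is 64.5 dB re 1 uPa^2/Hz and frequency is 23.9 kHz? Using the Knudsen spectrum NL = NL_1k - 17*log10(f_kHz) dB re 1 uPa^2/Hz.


41.07 dB


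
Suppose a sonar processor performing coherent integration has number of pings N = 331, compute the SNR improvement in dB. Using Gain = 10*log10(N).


Gain = 10*log10(331) = 25.2

25.2 dB


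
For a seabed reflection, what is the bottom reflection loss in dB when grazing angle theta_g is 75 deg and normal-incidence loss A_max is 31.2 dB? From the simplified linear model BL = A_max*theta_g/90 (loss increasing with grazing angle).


26.0 dB


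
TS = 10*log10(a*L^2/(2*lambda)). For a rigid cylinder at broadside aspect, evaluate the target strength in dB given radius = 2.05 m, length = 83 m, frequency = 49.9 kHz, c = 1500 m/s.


lambda = 1500/49900 = 0.03006 m
TS = 10*log10(2.05*83^2/(2*0.03006)) = 53.71

53.71 dB


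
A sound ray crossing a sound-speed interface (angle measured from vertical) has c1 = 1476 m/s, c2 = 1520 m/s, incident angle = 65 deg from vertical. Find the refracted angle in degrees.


sin(theta2) = (c2/c1)*sin(theta1) = (1520/1476)*sin(65 deg) = 0.93333
theta2 = arcsin(0.93333) = 68.96

68.96 deg


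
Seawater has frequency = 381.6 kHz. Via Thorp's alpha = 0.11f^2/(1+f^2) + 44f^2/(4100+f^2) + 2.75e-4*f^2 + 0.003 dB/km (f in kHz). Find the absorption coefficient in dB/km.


f^2 = 145618.56
alpha = 0.11*145618.56/(1+145618.56) + 44*145618.56/(4100+145618.56) + 2.75e-4*145618.56 + 0.003 = 82.953

82.953 dB/km


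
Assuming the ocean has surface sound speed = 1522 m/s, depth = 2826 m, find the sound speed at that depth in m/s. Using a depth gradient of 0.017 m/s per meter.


1570.042 m/s


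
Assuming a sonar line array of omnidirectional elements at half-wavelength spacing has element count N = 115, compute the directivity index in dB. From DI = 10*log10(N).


DI = 10*log10(115) = 20.61

20.61 dB


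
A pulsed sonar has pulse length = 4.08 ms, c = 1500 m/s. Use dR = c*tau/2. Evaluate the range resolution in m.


dR = c*tau/2 = 1500 * 4.08e-3 / 2 = 3.06

3.06 m


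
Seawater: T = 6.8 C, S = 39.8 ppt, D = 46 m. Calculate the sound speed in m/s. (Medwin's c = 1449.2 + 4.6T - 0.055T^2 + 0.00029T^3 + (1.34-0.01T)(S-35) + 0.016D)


c = 1449.2 + 4.6*6.8 - 0.055*6.8^2 + 0.00029*6.8^3 + (1.34 - 0.01*6.8)*(39.8 - 35) + 0.016*46 = 1484.87

1484.87 m/s


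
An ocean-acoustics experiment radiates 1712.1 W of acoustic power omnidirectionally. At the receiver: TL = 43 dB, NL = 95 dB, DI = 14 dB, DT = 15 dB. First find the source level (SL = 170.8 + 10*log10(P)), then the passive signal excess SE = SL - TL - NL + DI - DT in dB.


Step 1: SL = 170.8 + 10*log10(1712.1) = 203.14 dB
Step 2: SE = SL - TL - NL + DI - DT = 203.14 - 43 - 95 + 14 - 15 = 64.14

64.14 dB


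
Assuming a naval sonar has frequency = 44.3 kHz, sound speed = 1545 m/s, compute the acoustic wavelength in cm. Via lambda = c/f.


3.49 cm


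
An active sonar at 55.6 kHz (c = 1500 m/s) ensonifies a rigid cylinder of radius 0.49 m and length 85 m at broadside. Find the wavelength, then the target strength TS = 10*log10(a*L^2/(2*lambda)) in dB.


Step 1: lambda = c/f = 1500/55600 = 0.02698 m
Step 2: TS = 10*log10(a*L^2/(2*lambda)) = 10*log10(0.49*85^2/(2*0.02698)) = 48.17

48.17 dB


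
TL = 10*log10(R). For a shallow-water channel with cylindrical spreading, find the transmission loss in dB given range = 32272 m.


TL = 10*log10(32272) = 45.09

45.09 dB


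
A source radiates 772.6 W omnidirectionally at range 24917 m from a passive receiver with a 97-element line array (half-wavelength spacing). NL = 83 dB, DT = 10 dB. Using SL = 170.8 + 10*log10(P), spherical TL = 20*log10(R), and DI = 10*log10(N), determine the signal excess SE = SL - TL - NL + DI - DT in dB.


Step 1: SL = 170.8 + 10*log10(772.6) = 199.68 dB
Step 2: TL = 20*log10(24917) = 87.93 dB
Step 3: DI = 10*log10(97) = 19.87 dB
Step 4: SE = SL - TL - NL + DI - DT = 199.68 - 87.93 - 83 + 19.87 - 10 = 38.62

38.62 dB


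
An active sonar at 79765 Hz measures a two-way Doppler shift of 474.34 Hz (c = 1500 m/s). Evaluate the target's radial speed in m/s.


From fd = 2*f*v/c, v = c*fd/(2*f) = 1500 * 474.34 / (2*79765) = 4.46

4.46 m/s


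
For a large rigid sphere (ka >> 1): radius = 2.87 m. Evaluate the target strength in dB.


TS = 10*log10(2.87^2 / 4) = 10*log10(2.059225) = 3.14

3.14 dB


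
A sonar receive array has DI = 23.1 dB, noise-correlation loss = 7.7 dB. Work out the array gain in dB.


AG = DI - L_corr = 23.1 - 7.7 = 15.4

15.4 dB


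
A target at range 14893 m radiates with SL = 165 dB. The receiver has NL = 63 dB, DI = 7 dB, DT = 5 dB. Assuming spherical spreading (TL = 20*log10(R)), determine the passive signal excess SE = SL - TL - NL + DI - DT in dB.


Step 1: TL = 20*log10(14893) = 83.46 dB
Step 2: SE = 165 - 83.46 - 63 + 7 - 5 = 20.54

20.54 dB


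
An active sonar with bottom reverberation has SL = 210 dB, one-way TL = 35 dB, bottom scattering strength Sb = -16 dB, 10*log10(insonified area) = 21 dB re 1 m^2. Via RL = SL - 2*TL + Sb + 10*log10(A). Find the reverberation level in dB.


145 dB


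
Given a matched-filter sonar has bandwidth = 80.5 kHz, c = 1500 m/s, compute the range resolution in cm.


0.93 cm


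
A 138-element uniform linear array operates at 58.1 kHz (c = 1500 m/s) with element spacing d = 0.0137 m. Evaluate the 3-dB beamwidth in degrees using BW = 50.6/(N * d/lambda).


Step 1: lambda = 1500/58100 = 0.02582 m
Step 2: d/lambda = 0.0137/0.02582 = 0.5306
Step 3: BW = 50.6/(N * d/lambda) = 50.6/(138 * 0.5306) = 0.69

0.69 deg


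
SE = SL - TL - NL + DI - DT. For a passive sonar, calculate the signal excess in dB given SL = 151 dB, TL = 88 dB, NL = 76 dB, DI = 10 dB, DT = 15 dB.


-18 dB


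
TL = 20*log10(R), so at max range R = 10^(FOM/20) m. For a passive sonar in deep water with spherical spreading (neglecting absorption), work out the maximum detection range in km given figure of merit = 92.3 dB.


At max range FOM = TL, so 20*log10(R) = 92.3
R = 10^(92.3/20) = 41209.75 m = 41.21 km

41.21 km


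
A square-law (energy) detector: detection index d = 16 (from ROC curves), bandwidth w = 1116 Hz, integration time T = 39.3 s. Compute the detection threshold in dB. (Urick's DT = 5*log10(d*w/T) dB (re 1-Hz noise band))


DT = 5*log10(d*w/T) = 5*log10(16 * 1116 / 39.3) = 5*log10(454.35) = 13.29

13.29 dB


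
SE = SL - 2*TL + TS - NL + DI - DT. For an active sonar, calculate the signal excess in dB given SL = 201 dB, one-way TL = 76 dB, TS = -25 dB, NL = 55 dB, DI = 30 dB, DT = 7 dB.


-8 dB


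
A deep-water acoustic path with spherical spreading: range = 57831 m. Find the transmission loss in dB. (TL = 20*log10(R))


95.24 dB


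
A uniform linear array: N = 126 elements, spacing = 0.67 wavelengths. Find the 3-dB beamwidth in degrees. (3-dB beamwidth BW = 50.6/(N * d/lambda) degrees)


0.6 deg


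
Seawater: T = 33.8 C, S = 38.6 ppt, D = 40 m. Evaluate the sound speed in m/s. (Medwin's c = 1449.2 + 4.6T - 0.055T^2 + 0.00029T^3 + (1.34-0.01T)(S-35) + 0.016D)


1557.29 m/s


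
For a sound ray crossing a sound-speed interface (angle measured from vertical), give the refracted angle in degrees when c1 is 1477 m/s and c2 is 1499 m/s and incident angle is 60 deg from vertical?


sin(theta2) = (c2/c1)*sin(theta1) = (1499/1477)*sin(60 deg) = 0.87892
theta2 = arcsin(0.87892) = 61.51

61.51 deg


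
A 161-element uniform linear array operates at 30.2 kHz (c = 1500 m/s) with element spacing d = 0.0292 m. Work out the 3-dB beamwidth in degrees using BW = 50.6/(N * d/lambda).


Step 1: lambda = 1500/30200 = 0.04967 m
Step 2: d/lambda = 0.0292/0.04967 = 0.5879
Step 3: BW = 50.6/(N * d/lambda) = 50.6/(161 * 0.5879) = 0.53

0.53 deg


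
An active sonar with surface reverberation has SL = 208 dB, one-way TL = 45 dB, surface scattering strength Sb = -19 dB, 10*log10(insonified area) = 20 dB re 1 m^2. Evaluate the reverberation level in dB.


RL = SL - 2*TL + Sb + 10*log10(A) = 208 - 2*45 + (-19) + 20 = 119

119 dB


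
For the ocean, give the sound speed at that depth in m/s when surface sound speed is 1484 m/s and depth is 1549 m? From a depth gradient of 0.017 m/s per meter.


c = 1484 + 0.017 * 1549 = 1510.333

1510.333 m/s


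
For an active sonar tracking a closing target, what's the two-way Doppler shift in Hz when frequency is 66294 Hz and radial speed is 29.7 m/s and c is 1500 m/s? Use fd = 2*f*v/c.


fd = 2*f*v/c = 2 * 66294 * 29.7 / 1500 = 2625.24

2625.24 Hz


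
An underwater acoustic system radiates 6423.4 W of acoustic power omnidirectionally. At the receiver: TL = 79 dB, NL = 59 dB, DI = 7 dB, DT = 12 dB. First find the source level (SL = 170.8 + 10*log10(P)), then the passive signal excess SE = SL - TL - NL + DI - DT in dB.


Step 1: SL = 170.8 + 10*log10(6423.4) = 208.88 dB
Step 2: SE = SL - TL - NL + DI - DT = 208.88 - 79 - 59 + 7 - 12 = 65.88

65.88 dB


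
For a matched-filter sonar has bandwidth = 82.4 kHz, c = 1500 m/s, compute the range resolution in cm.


0.91 cm


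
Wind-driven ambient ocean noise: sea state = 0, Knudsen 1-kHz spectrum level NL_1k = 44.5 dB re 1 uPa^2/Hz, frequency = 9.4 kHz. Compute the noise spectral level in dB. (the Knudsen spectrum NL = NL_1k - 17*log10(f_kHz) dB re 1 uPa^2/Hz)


27.96 dB


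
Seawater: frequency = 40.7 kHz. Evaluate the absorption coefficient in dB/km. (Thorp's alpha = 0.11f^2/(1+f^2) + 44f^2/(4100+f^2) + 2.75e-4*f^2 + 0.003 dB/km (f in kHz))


f^2 = 1656.49
alpha = 0.11*1656.49/(1+1656.49) + 44*1656.49/(4100+1656.49) + 2.75e-4*1656.49 + 0.003 = 13.23

13.23 dB/km


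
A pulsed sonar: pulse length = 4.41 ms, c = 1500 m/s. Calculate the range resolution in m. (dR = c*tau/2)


dR = c*tau/2 = 1500 * 4.41e-3 / 2 = 3.3075

3.3075 m


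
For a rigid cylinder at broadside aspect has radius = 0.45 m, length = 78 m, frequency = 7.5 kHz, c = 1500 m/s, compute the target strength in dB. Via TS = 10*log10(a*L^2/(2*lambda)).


38.35 dB


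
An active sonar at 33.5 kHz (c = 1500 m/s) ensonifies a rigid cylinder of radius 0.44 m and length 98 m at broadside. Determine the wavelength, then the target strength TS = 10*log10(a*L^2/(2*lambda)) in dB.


Step 1: lambda = c/f = 1500/33500 = 0.04478 m
Step 2: TS = 10*log10(a*L^2/(2*lambda)) = 10*log10(0.44*98^2/(2*0.04478)) = 46.74

46.74 dB


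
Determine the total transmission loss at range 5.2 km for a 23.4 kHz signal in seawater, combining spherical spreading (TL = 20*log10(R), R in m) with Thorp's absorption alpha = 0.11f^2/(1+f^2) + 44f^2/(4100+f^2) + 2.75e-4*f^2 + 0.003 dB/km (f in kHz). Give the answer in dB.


Step 1 (Thorp): alpha = 0.11*547.56/(1+547.56) + 44*547.56/(4100+547.56) + 2.75e-4*547.56 + 0.003 = 5.4473 dB/km
Step 2: TL_spread = 20*log10(5200) = 74.32 dB
Step 3: TL_abs = alpha*R = 5.4473 * 5.2 = 28.33 dB
Step 4: TL_total = 74.32 + 28.33 = 102.65

102.65 dB


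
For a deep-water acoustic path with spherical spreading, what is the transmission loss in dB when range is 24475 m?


TL = 20*log10(24475) = 87.77

87.77 dB


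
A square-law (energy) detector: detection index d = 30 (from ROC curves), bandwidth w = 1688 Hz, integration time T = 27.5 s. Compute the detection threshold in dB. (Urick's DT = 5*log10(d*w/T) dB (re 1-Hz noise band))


DT = 5*log10(d*w/T) = 5*log10(30 * 1688 / 27.5) = 5*log10(1841.45) = 16.33

16.33 dB


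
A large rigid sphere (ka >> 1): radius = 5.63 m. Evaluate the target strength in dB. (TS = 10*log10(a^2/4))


TS = 10*log10(5.63^2 / 4) = 10*log10(7.924225) = 8.99

8.99 dB


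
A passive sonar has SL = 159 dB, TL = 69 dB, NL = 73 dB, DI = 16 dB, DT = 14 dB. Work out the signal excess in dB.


SE = SL - TL - NL + DI - DT = 159 - 69 - 73 + 16 - 14 = 19

19 dB


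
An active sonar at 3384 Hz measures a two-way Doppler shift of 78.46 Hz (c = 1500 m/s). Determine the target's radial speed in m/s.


17.39 m/s


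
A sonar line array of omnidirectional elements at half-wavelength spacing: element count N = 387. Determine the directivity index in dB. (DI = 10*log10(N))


DI = 10*log10(387) = 25.88

25.88 dB


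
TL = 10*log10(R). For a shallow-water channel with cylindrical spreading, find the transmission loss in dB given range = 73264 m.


48.65 dB


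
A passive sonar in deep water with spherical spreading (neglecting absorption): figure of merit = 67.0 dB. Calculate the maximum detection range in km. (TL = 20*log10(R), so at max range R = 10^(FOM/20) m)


At max range FOM = TL, so 20*log10(R) = 67.0
R = 10^(67.0/20) = 2238.72 m = 2.24 km

2.24 km


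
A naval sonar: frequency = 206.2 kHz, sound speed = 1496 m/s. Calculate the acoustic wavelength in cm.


lambda = c/f = 1496 / 206200 = 0.0073 m = 0.73 cm

0.73 cm


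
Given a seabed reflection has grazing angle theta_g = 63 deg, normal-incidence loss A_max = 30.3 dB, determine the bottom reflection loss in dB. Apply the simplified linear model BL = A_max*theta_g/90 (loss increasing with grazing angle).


BL = A_max * theta_g / 90 = 30.3 * 63 / 90 = 21.21

21.21 dB


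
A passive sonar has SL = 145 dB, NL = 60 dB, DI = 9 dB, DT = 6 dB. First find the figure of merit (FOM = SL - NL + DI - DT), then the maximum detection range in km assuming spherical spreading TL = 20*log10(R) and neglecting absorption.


Step 1: FOM = SL - NL + DI - DT = 145 - 60 + 9 - 6 = 88 dB
Step 2: at max range FOM = TL = 20*log10(R), so R = 10^(88/20) = 25118.86 m = 25.12 km

25.12 km


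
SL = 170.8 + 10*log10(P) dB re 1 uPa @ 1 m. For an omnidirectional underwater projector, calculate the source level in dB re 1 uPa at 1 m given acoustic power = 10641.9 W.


SL = 170.8 + 10*log10(10641.9) = 170.8 + 40.27 = 211.07

211.07 dB


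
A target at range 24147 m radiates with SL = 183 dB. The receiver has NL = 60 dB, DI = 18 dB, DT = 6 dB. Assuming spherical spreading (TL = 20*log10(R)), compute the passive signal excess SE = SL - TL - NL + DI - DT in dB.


Step 1: TL = 20*log10(24147) = 87.66 dB
Step 2: SE = 183 - 87.66 - 60 + 18 - 6 = 47.34

47.34 dB


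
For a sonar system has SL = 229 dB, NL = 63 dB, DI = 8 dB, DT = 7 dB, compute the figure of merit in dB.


FOM = SL - NL + DI - DT = 229 - 63 + 8 - 7 = 167

167 dB


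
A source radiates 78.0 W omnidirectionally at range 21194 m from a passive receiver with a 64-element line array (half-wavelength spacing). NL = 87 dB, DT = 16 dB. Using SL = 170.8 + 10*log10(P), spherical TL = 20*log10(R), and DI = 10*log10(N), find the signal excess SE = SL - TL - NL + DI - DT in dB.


Step 1: SL = 170.8 + 10*log10(78.0) = 189.72 dB
Step 2: TL = 20*log10(21194) = 86.52 dB
Step 3: DI = 10*log10(64) = 18.06 dB
Step 4: SE = SL - TL - NL + DI - DT = 189.72 - 86.52 - 87 + 18.06 - 16 = 18.26

18.26 dB


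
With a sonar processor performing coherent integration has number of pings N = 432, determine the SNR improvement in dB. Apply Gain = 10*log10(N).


26.35 dB


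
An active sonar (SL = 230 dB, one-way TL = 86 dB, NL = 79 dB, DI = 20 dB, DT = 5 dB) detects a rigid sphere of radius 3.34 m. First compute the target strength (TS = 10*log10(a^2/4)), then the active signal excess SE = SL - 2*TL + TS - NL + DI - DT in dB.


Step 1: TS = 10*log10(3.34^2/4) = 4.45 dB
Step 2: SE = SL - 2*TL + TS - NL + DI - DT = 230 - 2*86 + (4.45) - 79 + 20 - 5 = -1.55

-1.55 dB


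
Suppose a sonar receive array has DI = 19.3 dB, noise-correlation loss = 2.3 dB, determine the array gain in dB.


AG = DI - L_corr = 19.3 - 2.3 = 17.0

17.0 dB


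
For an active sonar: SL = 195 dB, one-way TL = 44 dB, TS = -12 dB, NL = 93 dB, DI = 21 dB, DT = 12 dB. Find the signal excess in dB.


SE = SL - 2*TL + TS - NL + DI - DT = 195 - 2*44 + (-12) - 93 + 21 - 12 = 11

11 dB


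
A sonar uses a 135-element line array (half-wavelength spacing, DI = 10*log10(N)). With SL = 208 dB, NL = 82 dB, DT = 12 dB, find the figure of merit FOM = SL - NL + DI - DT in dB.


Step 1: DI = 10*log10(135) = 21.3 dB
Step 2: FOM = SL - NL + DI - DT = 208 - 82 + 21.3 - 12 = 135.3

135.3 dB


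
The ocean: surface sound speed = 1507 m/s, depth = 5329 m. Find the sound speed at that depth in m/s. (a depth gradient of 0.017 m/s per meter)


1597.593 m/s


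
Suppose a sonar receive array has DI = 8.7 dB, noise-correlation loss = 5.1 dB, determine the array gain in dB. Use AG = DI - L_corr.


AG = DI - L_corr = 8.7 - 5.1 = 3.6

3.6 dB


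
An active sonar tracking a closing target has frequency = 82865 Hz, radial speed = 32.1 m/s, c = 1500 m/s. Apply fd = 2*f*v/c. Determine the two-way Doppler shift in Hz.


fd = 2*f*v/c = 2 * 82865 * 32.1 / 1500 = 3546.62

3546.62 Hz


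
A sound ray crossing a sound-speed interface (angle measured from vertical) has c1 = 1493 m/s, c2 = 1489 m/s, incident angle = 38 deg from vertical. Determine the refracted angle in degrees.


sin(theta2) = (c2/c1)*sin(theta1) = (1489/1493)*sin(38 deg) = 0.61401
theta2 = arcsin(0.61401) = 37.88

37.88 deg


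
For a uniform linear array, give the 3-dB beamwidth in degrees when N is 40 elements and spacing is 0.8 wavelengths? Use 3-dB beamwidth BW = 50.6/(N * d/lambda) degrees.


1.58 deg


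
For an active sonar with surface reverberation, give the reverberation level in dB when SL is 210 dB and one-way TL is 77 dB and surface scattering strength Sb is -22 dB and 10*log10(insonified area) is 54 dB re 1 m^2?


RL = SL - 2*TL + Sb + 10*log10(A) = 210 - 2*77 + (-22) + 54 = 88

88 dB


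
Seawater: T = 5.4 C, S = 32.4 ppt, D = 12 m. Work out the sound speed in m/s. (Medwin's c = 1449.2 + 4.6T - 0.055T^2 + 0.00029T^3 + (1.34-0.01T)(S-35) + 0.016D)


1469.33 m/s


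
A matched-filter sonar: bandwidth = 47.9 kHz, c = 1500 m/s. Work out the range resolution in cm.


dR = c/(2*BW) = 1500 / (2 * 47.9e3) = 0.0157 m = 1.57 cm

1.57 cm


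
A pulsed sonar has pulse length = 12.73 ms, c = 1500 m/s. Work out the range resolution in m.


dR = c*tau/2 = 1500 * 12.73e-3 / 2 = 9.5475

9.5475 m


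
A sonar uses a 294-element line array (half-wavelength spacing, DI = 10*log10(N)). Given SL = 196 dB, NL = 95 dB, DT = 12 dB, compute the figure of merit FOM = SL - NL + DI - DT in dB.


Step 1: DI = 10*log10(294) = 24.68 dB
Step 2: FOM = SL - NL + DI - DT = 196 - 95 + 24.68 - 12 = 113.68

113.68 dB


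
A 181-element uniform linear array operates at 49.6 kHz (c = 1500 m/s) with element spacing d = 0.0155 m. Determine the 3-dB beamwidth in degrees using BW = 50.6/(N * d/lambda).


Step 1: lambda = 1500/49600 = 0.03024 m
Step 2: d/lambda = 0.0155/0.03024 = 0.5126
Step 3: BW = 50.6/(N * d/lambda) = 50.6/(181 * 0.5126) = 0.55

0.55 deg


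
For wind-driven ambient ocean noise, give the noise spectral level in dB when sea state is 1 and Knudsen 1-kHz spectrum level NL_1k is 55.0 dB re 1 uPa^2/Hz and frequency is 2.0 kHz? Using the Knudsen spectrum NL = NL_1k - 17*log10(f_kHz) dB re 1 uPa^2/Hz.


NL = NL_1k - 17*log10(f_kHz) = 55.0 - 17*log10(2.0) = 55.0 - (5.12) = 49.88

49.88 dB


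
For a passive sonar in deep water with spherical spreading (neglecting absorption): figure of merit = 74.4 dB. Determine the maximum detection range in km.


5.25 km


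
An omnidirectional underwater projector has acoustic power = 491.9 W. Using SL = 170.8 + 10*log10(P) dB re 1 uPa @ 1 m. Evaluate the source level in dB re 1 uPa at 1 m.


SL = 170.8 + 10*log10(491.9) = 170.8 + 26.92 = 197.72

197.72 dB


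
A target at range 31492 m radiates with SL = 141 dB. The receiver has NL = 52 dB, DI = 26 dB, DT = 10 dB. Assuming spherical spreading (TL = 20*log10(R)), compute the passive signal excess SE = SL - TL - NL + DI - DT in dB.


Step 1: TL = 20*log10(31492) = 89.96 dB
Step 2: SE = 141 - 89.96 - 52 + 26 - 10 = 15.04

15.04 dB


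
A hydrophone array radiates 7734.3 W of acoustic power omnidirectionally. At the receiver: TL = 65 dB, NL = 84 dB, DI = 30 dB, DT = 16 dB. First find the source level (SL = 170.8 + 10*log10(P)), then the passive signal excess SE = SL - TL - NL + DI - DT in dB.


Step 1: SL = 170.8 + 10*log10(7734.3) = 209.68 dB
Step 2: SE = SL - TL - NL + DI - DT = 209.68 - 65 - 84 + 30 - 16 = 74.68

74.68 dB


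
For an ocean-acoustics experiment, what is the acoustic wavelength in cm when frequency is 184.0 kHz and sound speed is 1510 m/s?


lambda = c/f = 1510 / 184000 = 0.0082 m = 0.82 cm

0.82 cm


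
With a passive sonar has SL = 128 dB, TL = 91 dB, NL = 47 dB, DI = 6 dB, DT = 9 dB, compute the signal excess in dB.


SE = SL - TL - NL + DI - DT = 128 - 91 - 47 + 6 - 9 = -13

-13 dB


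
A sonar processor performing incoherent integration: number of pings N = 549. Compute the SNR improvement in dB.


Gain = 5*log10(549) = 13.7

13.7 dB


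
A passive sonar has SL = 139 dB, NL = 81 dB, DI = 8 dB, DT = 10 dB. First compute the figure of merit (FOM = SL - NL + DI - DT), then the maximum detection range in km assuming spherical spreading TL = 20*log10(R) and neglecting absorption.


Step 1: FOM = SL - NL + DI - DT = 139 - 81 + 8 - 10 = 56 dB
Step 2: at max range FOM = TL = 20*log10(R), so R = 10^(56/20) = 630.96 m = 0.63 km

0.63 km


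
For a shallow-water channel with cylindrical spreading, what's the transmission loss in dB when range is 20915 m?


TL = 10*log10(20915) = 43.2

43.2 dB


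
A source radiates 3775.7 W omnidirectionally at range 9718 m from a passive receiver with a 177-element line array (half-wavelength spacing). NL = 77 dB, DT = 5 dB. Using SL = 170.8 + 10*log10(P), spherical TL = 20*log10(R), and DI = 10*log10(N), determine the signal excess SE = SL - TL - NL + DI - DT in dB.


Step 1: SL = 170.8 + 10*log10(3775.7) = 206.57 dB
Step 2: TL = 20*log10(9718) = 79.75 dB
Step 3: DI = 10*log10(177) = 22.48 dB
Step 4: SE = SL - TL - NL + DI - DT = 206.57 - 79.75 - 77 + 22.48 - 5 = 67.3

67.3 dB


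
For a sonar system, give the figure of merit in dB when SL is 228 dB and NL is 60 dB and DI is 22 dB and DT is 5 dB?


FOM = SL - NL + DI - DT = 228 - 60 + 22 - 5 = 185

185 dB


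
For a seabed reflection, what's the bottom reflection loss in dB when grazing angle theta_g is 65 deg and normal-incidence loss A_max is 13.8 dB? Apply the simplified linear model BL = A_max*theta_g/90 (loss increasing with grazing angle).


BL = A_max * theta_g / 90 = 13.8 * 65 / 90 = 9.97

9.97 dB


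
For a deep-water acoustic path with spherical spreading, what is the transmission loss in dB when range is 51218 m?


TL = 20*log10(51218) = 94.19

94.19 dB


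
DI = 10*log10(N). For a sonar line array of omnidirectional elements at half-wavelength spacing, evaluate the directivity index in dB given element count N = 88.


DI = 10*log10(88) = 19.44

19.44 dB


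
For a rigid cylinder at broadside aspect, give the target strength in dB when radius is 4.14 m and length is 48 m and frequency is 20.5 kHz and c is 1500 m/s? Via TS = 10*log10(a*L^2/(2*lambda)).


lambda = 1500/20500 = 0.07317 m
TS = 10*log10(4.14*48^2/(2*0.07317)) = 48.14

48.14 dB


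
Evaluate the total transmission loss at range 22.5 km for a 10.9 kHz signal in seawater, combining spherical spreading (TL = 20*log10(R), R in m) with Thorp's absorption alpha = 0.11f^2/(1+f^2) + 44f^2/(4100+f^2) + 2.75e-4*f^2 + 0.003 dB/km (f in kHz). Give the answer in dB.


118.18 dB


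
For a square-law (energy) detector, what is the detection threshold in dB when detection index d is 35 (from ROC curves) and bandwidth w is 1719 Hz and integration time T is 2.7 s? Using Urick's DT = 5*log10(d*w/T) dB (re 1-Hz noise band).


21.74 dB


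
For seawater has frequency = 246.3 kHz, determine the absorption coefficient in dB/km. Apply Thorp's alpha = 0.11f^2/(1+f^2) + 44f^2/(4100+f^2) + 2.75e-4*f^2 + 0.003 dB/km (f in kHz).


58.01 dB/km


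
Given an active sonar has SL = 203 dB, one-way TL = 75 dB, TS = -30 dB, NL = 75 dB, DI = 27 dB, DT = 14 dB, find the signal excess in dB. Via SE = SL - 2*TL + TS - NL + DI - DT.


-39 dB


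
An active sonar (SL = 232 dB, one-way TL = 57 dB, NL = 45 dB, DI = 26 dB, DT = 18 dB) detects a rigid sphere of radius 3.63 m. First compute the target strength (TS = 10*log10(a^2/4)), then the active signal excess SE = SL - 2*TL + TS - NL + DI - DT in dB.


Step 1: TS = 10*log10(3.63^2/4) = 5.18 dB
Step 2: SE = SL - 2*TL + TS - NL + DI - DT = 232 - 2*57 + (5.18) - 45 + 26 - 18 = 86.18

86.18 dB


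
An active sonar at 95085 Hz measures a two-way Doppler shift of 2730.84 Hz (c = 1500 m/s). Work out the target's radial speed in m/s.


21.54 m/s


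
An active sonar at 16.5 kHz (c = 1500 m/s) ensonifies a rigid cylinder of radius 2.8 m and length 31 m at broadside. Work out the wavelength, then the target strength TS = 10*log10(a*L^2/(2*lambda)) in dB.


Step 1: lambda = c/f = 1500/16500 = 0.09091 m
Step 2: TS = 10*log10(a*L^2/(2*lambda)) = 10*log10(2.8*31^2/(2*0.09091)) = 41.7

41.7 dB


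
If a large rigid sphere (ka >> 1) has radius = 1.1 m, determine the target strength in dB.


TS = 10*log10(1.1^2 / 4) = 10*log10(0.3025) = -5.19

-5.19 dB


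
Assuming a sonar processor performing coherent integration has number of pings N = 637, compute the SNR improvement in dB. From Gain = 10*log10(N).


Gain = 10*log10(637) = 28.04

28.04 dB


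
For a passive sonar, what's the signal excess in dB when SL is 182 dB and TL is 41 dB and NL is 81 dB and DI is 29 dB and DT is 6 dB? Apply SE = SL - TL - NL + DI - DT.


SE = SL - TL - NL + DI - DT = 182 - 41 - 81 + 29 - 6 = 83

83 dB


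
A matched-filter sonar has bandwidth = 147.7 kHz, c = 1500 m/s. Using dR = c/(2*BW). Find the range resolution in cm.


dR = c/(2*BW) = 1500 / (2 * 147.7e3) = 0.0051 m = 0.51 cm

0.51 cm


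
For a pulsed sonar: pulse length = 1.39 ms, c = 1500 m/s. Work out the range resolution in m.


dR = c*tau/2 = 1500 * 1.39e-3 / 2 = 1.0425

1.0425 m


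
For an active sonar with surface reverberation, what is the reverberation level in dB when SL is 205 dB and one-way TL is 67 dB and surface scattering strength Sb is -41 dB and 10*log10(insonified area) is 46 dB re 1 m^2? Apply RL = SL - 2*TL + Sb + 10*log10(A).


RL = SL - 2*TL + Sb + 10*log10(A) = 205 - 2*67 + (-41) + 46 = 76

76 dB


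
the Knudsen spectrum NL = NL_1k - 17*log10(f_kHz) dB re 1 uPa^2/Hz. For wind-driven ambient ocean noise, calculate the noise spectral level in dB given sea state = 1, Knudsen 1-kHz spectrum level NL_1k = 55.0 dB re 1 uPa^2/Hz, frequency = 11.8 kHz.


NL = NL_1k - 17*log10(f_kHz) = 55.0 - 17*log10(11.8) = 55.0 - (18.22) = 36.78

36.78 dB


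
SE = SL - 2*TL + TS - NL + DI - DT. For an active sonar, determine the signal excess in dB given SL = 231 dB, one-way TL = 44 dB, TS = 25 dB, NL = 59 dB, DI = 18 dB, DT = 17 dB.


SE = SL - 2*TL + TS - NL + DI - DT = 231 - 2*44 + (25) - 59 + 18 - 17 = 110

110 dB


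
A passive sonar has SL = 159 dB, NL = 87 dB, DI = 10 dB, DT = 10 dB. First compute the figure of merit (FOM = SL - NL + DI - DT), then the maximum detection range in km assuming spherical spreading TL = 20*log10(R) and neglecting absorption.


Step 1: FOM = SL - NL + DI - DT = 159 - 87 + 10 - 10 = 72 dB
Step 2: at max range FOM = TL = 20*log10(R), so R = 10^(72/20) = 3981.07 m = 3.98 km

3.98 km


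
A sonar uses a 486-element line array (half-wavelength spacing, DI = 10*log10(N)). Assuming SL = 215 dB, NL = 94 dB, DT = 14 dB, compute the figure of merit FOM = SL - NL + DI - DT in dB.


Step 1: DI = 10*log10(486) = 26.87 dB
Step 2: FOM = SL - NL + DI - DT = 215 - 94 + 26.87 - 14 = 133.87

133.87 dB


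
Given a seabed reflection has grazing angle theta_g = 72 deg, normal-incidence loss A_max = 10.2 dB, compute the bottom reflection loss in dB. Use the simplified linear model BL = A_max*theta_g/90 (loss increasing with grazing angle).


BL = A_max * theta_g / 90 = 10.2 * 72 / 90 = 8.16

8.16 dB


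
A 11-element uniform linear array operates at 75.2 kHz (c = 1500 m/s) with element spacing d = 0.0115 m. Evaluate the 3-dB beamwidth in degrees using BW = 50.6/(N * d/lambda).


Step 1: lambda = 1500/75200 = 0.01995 m
Step 2: d/lambda = 0.0115/0.01995 = 0.5764
Step 3: BW = 50.6/(N * d/lambda) = 50.6/(11 * 0.5764) = 7.98

7.98 deg


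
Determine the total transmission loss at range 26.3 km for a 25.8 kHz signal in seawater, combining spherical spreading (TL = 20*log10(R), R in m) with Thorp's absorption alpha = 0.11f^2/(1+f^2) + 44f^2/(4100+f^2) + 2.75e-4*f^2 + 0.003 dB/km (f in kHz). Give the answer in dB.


257.81 dB


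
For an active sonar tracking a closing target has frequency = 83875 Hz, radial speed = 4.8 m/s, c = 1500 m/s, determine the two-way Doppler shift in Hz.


fd = 2*f*v/c = 2 * 83875 * 4.8 / 1500 = 536.8

536.8 Hz


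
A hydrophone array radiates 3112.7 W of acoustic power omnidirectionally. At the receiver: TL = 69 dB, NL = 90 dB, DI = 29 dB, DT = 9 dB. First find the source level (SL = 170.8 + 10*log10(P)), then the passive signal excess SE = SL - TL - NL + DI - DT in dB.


Step 1: SL = 170.8 + 10*log10(3112.7) = 205.73 dB
Step 2: SE = SL - TL - NL + DI - DT = 205.73 - 69 - 90 + 29 - 9 = 66.73

66.73 dB


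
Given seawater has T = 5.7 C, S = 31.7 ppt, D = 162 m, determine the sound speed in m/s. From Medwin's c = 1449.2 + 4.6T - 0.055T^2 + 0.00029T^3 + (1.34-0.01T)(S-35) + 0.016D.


c = 1449.2 + 4.6*5.7 - 0.055*5.7^2 + 0.00029*5.7^3 + (1.34 - 0.01*5.7)*(31.7 - 35) + 0.016*162 = 1472.04

1472.04 m/s


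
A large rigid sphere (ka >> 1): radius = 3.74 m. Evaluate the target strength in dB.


TS = 10*log10(3.74^2 / 4) = 10*log10(3.4969) = 5.44

5.44 dB


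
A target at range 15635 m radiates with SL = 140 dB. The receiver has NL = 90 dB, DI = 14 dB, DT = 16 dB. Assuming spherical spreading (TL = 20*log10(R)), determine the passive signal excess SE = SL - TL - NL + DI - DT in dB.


-35.88 dB


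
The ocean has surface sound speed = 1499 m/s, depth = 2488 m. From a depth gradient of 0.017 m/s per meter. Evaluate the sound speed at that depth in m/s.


1541.296 m/s


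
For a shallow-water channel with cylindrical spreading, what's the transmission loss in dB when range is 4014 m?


TL = 10*log10(4014) = 36.04

36.04 dB


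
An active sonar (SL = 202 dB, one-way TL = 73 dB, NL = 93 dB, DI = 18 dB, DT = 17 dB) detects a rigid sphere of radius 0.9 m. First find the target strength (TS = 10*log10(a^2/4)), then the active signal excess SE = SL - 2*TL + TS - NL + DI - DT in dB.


Step 1: TS = 10*log10(0.9^2/4) = -6.94 dB
Step 2: SE = SL - 2*TL + TS - NL + DI - DT = 202 - 2*73 + (-6.94) - 93 + 18 - 17 = -42.94

-42.94 dB


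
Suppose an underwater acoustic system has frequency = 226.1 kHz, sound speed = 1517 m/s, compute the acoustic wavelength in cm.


lambda = c/f = 1517 / 226100 = 0.0067 m = 0.67 cm

0.67 cm


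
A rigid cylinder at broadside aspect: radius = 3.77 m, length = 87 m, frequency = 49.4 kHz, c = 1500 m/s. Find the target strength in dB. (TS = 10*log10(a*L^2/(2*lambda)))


lambda = 1500/49400 = 0.03036 m
TS = 10*log10(3.77*87^2/(2*0.03036)) = 56.72

56.72 dB


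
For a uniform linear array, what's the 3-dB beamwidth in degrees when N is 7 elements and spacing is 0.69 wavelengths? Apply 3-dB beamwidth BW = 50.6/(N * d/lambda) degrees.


10.48 deg


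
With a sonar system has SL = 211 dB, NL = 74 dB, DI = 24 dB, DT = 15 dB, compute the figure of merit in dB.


FOM = SL - NL + DI - DT = 211 - 74 + 24 - 15 = 146

146 dB


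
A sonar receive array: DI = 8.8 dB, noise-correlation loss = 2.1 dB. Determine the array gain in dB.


6.7 dB


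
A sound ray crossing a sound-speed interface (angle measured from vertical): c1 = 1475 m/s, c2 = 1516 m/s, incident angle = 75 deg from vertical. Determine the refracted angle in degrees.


83.11 deg


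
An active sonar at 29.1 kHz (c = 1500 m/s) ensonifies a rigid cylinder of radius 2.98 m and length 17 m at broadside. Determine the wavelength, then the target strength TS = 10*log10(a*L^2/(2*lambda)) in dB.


Step 1: lambda = c/f = 1500/29100 = 0.05155 m
Step 2: TS = 10*log10(a*L^2/(2*lambda)) = 10*log10(2.98*17^2/(2*0.05155)) = 39.22

39.22 dB


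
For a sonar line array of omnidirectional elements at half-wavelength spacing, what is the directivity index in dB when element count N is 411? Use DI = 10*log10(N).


26.14 dB


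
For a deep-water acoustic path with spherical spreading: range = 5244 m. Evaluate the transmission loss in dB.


74.39 dB


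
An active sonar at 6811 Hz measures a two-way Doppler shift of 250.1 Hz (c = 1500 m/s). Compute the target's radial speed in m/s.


From fd = 2*f*v/c, v = c*fd/(2*f) = 1500 * 250.1 / (2*6811) = 27.54

27.54 m/s


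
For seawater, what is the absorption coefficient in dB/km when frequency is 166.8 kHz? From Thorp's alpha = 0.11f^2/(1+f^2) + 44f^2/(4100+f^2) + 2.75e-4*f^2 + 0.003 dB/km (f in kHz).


46.113 dB/km


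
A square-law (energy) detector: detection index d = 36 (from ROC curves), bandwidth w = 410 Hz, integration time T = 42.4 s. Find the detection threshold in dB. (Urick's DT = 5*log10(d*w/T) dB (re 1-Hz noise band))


DT = 5*log10(d*w/T) = 5*log10(36 * 410 / 42.4) = 5*log10(348.11) = 12.71

12.71 dB


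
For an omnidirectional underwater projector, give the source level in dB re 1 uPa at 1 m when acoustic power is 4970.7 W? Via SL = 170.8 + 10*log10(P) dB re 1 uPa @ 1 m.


SL = 170.8 + 10*log10(4970.7) = 170.8 + 36.96 = 207.76

207.76 dB


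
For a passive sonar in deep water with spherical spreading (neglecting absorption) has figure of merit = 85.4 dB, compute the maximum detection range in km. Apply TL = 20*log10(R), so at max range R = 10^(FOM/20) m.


At max range FOM = TL, so 20*log10(R) = 85.4
R = 10^(85.4/20) = 18620.87 m = 18.62 km

18.62 km


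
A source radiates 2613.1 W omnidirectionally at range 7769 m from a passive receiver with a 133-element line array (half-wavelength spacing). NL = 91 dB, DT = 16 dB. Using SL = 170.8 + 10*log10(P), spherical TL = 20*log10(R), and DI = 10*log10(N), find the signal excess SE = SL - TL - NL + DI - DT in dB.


Step 1: SL = 170.8 + 10*log10(2613.1) = 204.97 dB
Step 2: TL = 20*log10(7769) = 77.81 dB
Step 3: DI = 10*log10(133) = 21.24 dB
Step 4: SE = SL - TL - NL + DI - DT = 204.97 - 77.81 - 91 + 21.24 - 16 = 41.4

41.4 dB


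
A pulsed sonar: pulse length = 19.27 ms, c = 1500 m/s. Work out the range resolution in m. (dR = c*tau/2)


dR = c*tau/2 = 1500 * 19.27e-3 / 2 = 14.4525

14.4525 m


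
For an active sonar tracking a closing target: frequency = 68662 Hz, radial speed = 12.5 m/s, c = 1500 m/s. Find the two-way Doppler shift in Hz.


fd = 2*f*v/c = 2 * 68662 * 12.5 / 1500 = 1144.37

1144.37 Hz


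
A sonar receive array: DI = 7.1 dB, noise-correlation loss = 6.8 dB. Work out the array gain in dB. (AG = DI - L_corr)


AG = DI - L_corr = 7.1 - 6.8 = 0.3

0.3 dB


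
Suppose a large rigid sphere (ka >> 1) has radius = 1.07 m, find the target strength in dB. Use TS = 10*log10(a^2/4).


TS = 10*log10(1.07^2 / 4) = 10*log10(0.286225) = -5.43

-5.43 dB


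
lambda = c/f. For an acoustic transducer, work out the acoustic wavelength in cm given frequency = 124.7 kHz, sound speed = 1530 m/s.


1.23 cm


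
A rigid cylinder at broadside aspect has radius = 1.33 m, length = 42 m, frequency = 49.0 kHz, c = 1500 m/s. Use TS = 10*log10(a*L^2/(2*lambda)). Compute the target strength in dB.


lambda = 1500/49000 = 0.03061 m
TS = 10*log10(1.33*42^2/(2*0.03061)) = 45.83

45.83 dB


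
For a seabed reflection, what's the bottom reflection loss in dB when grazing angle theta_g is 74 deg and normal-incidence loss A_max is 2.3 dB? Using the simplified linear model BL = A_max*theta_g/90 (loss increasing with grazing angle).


BL = A_max * theta_g / 90 = 2.3 * 74 / 90 = 1.89

1.89 dB


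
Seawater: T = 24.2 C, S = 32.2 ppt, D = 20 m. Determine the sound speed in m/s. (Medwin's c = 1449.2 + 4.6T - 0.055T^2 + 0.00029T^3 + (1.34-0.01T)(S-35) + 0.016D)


1529.67 m/s


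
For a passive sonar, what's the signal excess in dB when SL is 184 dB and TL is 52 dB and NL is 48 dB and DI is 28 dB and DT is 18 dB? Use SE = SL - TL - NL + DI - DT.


94 dB


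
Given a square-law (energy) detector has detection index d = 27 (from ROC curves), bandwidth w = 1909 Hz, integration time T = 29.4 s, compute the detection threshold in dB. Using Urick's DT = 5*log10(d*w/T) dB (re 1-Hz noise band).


DT = 5*log10(d*w/T) = 5*log10(27 * 1909 / 29.4) = 5*log10(1753.16) = 16.22

16.22 dB


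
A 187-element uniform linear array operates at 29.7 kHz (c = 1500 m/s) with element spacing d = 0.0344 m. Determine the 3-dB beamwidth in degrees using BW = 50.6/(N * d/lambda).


0.4 deg


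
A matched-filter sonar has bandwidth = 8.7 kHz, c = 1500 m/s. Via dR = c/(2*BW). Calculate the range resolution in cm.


dR = c/(2*BW) = 1500 / (2 * 8.7e3) = 0.0862 m = 8.62 cm

8.62 cm


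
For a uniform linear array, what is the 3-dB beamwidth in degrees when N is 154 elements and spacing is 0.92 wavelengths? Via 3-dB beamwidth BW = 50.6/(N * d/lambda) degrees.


BW = 50.6 / (154 * 0.92) = 50.6 / 141.68 = 0.36

0.36 deg


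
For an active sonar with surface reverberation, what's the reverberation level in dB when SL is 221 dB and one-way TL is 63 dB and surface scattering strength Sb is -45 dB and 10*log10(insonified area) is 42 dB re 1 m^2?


92 dB
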